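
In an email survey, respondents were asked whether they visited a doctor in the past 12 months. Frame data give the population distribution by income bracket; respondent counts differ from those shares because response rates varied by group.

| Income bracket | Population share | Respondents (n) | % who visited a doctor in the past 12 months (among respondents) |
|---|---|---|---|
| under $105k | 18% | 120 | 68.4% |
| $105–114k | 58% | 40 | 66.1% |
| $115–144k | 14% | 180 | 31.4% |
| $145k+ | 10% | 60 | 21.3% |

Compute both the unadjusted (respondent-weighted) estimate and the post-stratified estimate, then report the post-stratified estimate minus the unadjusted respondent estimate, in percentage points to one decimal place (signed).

+12.7 percentage points

Without adjustment, the pooled respondent share is:
  (120/400)×68.4 + (40/400)×66.1 + (180/400)×31.4 + (60/400)×21.3 = 44.455%
Post-stratified estimate weights by population shares:
  0.18×68.4 + 0.58×66.1 + 0.14×31.4 + 0.1×21.3 = 57.176%
Difference = 57.176 − 44.455 = 12.721 pp.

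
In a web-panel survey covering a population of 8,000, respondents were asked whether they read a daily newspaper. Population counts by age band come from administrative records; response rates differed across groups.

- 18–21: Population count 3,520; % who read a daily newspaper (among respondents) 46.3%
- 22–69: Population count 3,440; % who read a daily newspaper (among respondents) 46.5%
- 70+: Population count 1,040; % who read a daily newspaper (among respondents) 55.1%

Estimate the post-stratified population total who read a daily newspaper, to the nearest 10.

3,800

Apply each group's respondent rate to its population count:
  18–21: 3,520 × 46.3% = 1629.76
  22–69: 3,440 × 46.5% = 1599.6
  70+: 1,040 × 55.1% = 573.04
Estimated total = 3802.4 → 3,800.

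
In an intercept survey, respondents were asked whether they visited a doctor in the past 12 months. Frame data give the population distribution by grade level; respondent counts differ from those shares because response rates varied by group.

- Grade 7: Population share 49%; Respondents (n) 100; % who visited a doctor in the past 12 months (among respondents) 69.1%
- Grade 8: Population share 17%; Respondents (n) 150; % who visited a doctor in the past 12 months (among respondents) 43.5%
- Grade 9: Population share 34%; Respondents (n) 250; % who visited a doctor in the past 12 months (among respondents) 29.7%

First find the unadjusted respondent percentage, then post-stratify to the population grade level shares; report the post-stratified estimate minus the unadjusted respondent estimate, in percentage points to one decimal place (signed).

Without adjustment, the pooled respondent share is:
  (100/500)×69.1 + (150/500)×43.5 + (250/500)×29.7 = 41.72%
Post-stratifying to population shares instead:
  0.49×69.1 + 0.17×43.5 + 0.34×29.7 = 51.352%
Difference = 51.352 − 41.72 = 9.632 pp.

+9.6 percentage points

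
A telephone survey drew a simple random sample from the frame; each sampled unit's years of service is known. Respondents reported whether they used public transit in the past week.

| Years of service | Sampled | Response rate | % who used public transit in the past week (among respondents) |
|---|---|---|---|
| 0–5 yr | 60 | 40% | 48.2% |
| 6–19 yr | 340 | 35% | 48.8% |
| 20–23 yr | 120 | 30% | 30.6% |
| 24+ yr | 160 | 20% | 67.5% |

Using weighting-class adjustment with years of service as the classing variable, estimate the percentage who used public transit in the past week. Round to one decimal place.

With weight = n_sampled/n_responded per class, the weighted class total is n_sampled:
  0–5 yr: 60 × 48.2 = 2892
  6–19 yr: 340 × 48.8 = 16,592
  20–23 yr: 120 × 30.6 = 3672
  24+ yr: 160 × 67.5 = 10,800
Adjusted estimate = 33,956 / 680 = 49.9353 → 49.9%.

49.9%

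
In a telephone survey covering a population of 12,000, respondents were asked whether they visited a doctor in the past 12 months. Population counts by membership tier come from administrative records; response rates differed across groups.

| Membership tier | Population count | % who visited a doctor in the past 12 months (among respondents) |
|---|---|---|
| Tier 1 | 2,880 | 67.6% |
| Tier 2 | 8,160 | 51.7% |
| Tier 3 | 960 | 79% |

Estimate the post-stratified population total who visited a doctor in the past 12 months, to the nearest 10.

Estimated count per cell = population count × respondent percentage:
  Tier 1: 2,880 × 67.6% = 1946.88
  Tier 2: 8,160 × 51.7% = 4218.72
  Tier 3: 960 × 79% = 758.4
Estimated total = 6924 → 6,920.

6,920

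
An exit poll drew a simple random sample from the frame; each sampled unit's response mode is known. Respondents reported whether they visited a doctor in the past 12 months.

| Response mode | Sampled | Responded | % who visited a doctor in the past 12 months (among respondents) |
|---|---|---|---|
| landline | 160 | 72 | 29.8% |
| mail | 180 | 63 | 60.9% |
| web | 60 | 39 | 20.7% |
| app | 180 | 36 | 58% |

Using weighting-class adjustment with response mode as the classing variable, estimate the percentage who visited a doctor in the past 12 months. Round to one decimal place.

47.3%

Response rates by class: landline 72/160 = 45%, mail 63/180 = 35%, web 39/60 = 65%, app 36/180 = 20%.
Each respondent's weight = sampled/responded in their class; summing within a class gives n_sampled, so:
  landline: 160 × 29.8 = 4768
  mail: 180 × 60.9 = 10,962
  web: 60 × 20.7 = 1242
  app: 180 × 58 = 10,440
Adjusted estimate = 27,412 / 580 = 47.2621 → 47.3%.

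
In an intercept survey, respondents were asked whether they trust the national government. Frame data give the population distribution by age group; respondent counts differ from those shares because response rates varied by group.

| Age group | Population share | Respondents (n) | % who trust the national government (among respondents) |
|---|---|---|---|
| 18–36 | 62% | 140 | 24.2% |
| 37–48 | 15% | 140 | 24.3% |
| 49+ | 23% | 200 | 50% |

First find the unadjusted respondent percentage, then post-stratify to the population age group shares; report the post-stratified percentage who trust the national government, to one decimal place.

Without adjustment, the pooled respondent share is:
  (140/480)×24.2 + (140/480)×24.3 + (200/480)×50 = 34.9792%
Post-stratifying to population shares instead:
  0.62×24.2 + 0.15×24.3 + 0.23×50 = 30.149%

30.1%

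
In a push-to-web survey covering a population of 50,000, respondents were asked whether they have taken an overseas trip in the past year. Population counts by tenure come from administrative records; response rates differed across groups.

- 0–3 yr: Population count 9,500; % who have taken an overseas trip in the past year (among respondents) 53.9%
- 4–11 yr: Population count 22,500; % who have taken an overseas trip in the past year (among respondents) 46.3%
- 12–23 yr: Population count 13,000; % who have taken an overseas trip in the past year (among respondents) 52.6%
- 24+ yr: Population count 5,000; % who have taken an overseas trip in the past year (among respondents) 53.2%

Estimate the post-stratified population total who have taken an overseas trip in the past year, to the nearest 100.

Estimated count per cell = population count × respondent percentage:
  0–3 yr: 9,500 × 53.9% = 5120.5
  4–11 yr: 22,500 × 46.3% = 10417.5
  12–23 yr: 13,000 × 52.6% = 6838
  24+ yr: 5,000 × 53.2% = 2660
Estimated total = 25,036 → 25,000.

25,000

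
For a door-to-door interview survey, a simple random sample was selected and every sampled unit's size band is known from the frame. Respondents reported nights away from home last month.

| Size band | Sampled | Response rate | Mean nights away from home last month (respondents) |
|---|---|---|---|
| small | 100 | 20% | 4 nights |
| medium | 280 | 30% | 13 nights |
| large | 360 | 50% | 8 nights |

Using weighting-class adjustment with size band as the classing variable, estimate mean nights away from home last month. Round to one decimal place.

Inverse-response-rate weighting restores each class to its sampled count, so class totals weight by n_sampled:
  small: 100 × 4 = 400
  medium: 280 × 13 = 3640
  large: 360 × 8 = 2880
Adjusted estimate = 6920 / 740 = 9.35135 → 9.4.

9.4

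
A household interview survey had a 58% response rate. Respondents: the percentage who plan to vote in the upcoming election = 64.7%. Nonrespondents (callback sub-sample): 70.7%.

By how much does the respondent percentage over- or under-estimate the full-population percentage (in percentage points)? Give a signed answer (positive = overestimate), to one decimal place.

Nonresponse fraction = 1 − 0.58 = 0.42.
Bias = (nonresponse fraction) × (respondent percentage − nonrespondent percentage)
     = 0.42 × (64.7 − 70.7) = 0.42 × -6 = -2.52.

-2.5 percentage points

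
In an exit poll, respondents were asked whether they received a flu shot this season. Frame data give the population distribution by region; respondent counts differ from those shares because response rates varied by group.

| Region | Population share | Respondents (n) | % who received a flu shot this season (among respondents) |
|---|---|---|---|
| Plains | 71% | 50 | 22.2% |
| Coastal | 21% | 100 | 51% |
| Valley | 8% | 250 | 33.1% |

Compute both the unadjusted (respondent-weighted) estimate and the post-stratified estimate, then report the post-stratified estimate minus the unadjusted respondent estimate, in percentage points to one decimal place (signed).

-7.1 percentage points

Without adjustment, the pooled respondent share is:
  (50/400)×22.2 + (100/400)×51 + (250/400)×33.1 = 36.2125%
Reweighting by population region shares:
  0.71×22.2 + 0.21×51 + 0.08×33.1 = 29.12%
Difference = 29.12 − 36.2125 = -7.0925 pp.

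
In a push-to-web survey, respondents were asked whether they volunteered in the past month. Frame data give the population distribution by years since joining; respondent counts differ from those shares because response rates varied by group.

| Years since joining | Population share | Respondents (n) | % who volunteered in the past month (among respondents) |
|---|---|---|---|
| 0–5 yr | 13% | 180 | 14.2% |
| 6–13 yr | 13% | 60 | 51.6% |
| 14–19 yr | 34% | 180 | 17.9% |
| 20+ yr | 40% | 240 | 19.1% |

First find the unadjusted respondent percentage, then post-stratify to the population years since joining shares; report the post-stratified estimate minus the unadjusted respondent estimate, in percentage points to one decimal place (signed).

+1.9 percentage points

Unadjusted (pooled respondent) estimate weights by respondent counts:
  (180/660)×14.2 + (60/660)×51.6 + (180/660)×17.9 + (240/660)×19.1 = 20.3909%
Post-stratified estimate weights by population shares:
  0.13×14.2 + 0.13×51.6 + 0.34×17.9 + 0.4×19.1 = 22.28%
Difference = 22.28 − 20.3909 = 1.8891 pp.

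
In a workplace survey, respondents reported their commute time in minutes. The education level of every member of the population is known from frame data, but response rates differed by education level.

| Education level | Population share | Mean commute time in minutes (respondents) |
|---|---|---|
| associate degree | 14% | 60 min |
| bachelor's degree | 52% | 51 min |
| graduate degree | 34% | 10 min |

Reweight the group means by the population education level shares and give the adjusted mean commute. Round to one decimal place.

Each cell contributes population-share × respondent value:
  associate degree: 0.14 × 60 = 8.4
  bachelor's degree: 0.52 × 51 = 26.52
  graduate degree: 0.34 × 10 = 3.4
Post-stratified estimate = 38.32 → 38.3.

38.3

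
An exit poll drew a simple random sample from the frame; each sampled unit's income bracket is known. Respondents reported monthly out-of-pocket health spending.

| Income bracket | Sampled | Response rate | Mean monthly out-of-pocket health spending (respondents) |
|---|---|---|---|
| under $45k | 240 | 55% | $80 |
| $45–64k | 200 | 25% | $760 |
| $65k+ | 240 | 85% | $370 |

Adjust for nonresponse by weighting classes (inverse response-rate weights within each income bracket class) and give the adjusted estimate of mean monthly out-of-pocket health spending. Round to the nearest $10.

Inverse-response-rate weighting restores each class to its sampled count, so class totals weight by n_sampled:
  under $45k: 240 × 80 = 19,200
  $45–64k: 200 × 760 = 152,000
  $65k+: 240 × 370 = 88,800
Adjusted estimate = 260,000 / 680 = 382.353 → $380.

$380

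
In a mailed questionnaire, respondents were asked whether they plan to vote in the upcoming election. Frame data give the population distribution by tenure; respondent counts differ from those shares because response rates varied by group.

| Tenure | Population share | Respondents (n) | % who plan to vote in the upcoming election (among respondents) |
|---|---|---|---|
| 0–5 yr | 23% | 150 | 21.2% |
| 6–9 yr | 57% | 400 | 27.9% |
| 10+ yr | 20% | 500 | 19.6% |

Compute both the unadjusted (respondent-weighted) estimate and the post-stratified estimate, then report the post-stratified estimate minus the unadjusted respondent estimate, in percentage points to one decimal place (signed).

Unadjusted (pooled respondent) estimate weights by respondent counts:
  (150/1050)×21.2 + (400/1050)×27.9 + (500/1050)×19.6 = 22.9905%
Post-stratified estimate weights by population shares:
  0.23×21.2 + 0.57×27.9 + 0.2×19.6 = 24.699%
Difference = 24.699 − 22.9905 = 1.7085 pp.

+1.7 percentage points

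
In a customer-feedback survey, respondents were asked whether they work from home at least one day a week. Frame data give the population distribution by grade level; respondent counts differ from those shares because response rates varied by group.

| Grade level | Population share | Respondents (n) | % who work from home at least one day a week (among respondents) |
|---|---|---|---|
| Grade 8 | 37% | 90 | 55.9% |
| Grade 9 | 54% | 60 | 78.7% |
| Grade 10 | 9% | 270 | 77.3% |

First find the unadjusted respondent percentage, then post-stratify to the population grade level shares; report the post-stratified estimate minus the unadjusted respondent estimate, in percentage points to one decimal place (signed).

Unadjusted (pooled respondent) estimate weights by respondent counts:
  (90/420)×55.9 + (60/420)×78.7 + (270/420)×77.3 = 72.9143%
Post-stratified estimate weights by population shares:
  0.37×55.9 + 0.54×78.7 + 0.09×77.3 = 70.138%
Difference = 70.138 − 72.9143 = -2.7763 pp.

-2.8 percentage points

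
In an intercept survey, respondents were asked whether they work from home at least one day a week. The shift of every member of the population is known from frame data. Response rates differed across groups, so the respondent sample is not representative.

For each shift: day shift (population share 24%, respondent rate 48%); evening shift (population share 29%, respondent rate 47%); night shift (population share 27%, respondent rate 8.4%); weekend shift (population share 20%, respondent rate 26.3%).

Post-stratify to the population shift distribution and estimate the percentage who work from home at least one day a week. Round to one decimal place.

32.7%

Post-stratification weights by population share, not respondent share:
  day shift: 0.24 × 48 = 11.52
  evening shift: 0.29 × 47 = 13.63
  night shift: 0.27 × 8.4 = 2.268
  weekend shift: 0.2 × 26.3 = 5.26
Post-stratified estimate = 32.678 → 32.7%.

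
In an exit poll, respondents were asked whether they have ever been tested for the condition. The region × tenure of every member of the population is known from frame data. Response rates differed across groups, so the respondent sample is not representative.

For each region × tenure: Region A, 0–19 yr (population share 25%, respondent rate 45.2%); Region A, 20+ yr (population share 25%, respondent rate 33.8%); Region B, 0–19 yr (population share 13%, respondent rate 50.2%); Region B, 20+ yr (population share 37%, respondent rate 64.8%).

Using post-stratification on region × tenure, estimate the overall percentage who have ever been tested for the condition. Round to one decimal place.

Reweight to the known region × tenure distribution:
  Region A, 0–19 yr: 0.25 × 45.2 = 11.3
  Region A, 20+ yr: 0.25 × 33.8 = 8.45
  Region B, 0–19 yr: 0.13 × 50.2 = 6.526
  Region B, 20+ yr: 0.37 × 64.8 = 23.976
Post-stratified estimate = 50.252 → 50.3%.

50.3%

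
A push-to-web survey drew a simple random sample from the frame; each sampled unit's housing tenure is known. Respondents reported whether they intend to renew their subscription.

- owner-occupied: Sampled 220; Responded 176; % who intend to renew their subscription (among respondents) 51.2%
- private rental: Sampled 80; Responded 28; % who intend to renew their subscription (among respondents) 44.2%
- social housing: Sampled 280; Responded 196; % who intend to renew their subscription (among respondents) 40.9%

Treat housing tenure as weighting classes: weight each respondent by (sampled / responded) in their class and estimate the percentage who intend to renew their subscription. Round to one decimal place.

Class response rates: owner-occupied 176/220 = 80%, private rental 28/80 = 35%, social housing 196/280 = 70%.
With weight = n_sampled/n_responded per class, the weighted class total is n_sampled:
  owner-occupied: 220 × 51.2 = 11,264
  private rental: 80 × 44.2 = 3536
  social housing: 280 × 40.9 = 11,452
Adjusted estimate = 26,252 / 580 = 45.2621 → 45.3%.

45.3%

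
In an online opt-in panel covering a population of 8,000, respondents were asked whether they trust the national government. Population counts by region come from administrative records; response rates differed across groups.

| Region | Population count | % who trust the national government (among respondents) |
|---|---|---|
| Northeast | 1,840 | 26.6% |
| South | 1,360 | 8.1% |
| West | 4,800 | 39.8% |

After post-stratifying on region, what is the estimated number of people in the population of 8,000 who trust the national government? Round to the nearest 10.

Apply each group's respondent rate to its population count:
  Northeast: 1,840 × 26.6% = 489.44
  South: 1,360 × 8.1% = 110.16
  West: 4,800 × 39.8% = 1910.4
Estimated total = 2510 → 2,510.

2,510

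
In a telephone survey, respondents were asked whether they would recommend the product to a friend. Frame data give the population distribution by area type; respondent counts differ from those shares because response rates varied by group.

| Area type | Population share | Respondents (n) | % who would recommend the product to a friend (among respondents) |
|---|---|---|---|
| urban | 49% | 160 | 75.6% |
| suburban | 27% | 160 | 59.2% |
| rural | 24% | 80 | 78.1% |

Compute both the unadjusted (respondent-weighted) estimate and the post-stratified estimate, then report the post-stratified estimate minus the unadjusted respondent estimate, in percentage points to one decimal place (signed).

+2.2 percentage points

Naive respondent-only estimate (weights = respondent counts):
  (160/400)×75.6 + (160/400)×59.2 + (80/400)×78.1 = 69.54%
Post-stratified estimate weights by population shares:
  0.49×75.6 + 0.27×59.2 + 0.24×78.1 = 71.772%
Difference = 71.772 − 69.54 = 2.232 pp.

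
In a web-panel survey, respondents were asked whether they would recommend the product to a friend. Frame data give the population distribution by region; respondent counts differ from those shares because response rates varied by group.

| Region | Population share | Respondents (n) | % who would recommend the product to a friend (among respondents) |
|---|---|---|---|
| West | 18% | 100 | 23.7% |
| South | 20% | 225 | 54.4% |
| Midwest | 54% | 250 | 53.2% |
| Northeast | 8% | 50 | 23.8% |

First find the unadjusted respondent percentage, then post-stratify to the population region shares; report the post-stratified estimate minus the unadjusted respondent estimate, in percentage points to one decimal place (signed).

-0.8 percentage points

Unadjusted (pooled respondent) estimate weights by respondent counts:
  (100/625)×23.7 + (225/625)×54.4 + (250/625)×53.2 + (50/625)×23.8 = 46.56%
Post-stratifying to population shares instead:
  0.18×23.7 + 0.2×54.4 + 0.54×53.2 + 0.08×23.8 = 45.778%
Difference = 45.778 − 46.56 = -0.782 pp.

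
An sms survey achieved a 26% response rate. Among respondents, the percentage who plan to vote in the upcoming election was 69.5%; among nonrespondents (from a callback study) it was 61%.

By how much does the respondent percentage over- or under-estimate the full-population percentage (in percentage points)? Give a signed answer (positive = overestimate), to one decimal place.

+6.3 percentage points

Nonresponse fraction = 1 − 0.26 = 0.74.
Bias = (nonresponse fraction) × (respondent percentage − nonrespondent percentage)
     = 0.74 × (69.5 − 61) = 0.74 × 8.5 = 6.29.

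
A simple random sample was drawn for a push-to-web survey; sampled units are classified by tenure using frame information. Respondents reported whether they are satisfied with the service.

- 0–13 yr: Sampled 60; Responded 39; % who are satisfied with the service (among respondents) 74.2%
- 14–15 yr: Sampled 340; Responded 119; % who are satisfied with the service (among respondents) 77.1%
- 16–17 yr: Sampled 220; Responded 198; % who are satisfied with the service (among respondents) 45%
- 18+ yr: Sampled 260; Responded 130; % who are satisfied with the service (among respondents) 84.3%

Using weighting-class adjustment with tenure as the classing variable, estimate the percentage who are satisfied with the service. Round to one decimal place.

71.0%

Response rates by class: 0–13 yr 39/60 = 65%, 14–15 yr 119/340 = 35%, 16–17 yr 198/220 = 90%, 18+ yr 130/260 = 50%.
With weight = n_sampled/n_responded per class, the weighted class total is n_sampled:
  0–13 yr: 60 × 74.2 = 4452
  14–15 yr: 340 × 77.1 = 26214
  16–17 yr: 220 × 45 = 9900
  18+ yr: 260 × 84.3 = 21,918
Adjusted estimate = 62,484 / 880 = 71.0045 → 71.0%.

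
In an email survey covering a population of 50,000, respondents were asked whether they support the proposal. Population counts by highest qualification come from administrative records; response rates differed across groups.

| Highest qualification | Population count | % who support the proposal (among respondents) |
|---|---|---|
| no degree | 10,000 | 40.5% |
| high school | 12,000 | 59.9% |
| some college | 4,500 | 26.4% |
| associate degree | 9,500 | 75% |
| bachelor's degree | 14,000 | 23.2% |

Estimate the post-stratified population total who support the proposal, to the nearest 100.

22,800

Apply each group's respondent rate to its population count:
  no degree: 10,000 × 40.5% = 4050
  high school: 12,000 × 59.9% = 7188
  some college: 4,500 × 26.4% = 1188
  associate degree: 9,500 × 75% = 7125
  bachelor's degree: 14,000 × 23.2% = 3248
Estimated total = 22,799 → 22,800.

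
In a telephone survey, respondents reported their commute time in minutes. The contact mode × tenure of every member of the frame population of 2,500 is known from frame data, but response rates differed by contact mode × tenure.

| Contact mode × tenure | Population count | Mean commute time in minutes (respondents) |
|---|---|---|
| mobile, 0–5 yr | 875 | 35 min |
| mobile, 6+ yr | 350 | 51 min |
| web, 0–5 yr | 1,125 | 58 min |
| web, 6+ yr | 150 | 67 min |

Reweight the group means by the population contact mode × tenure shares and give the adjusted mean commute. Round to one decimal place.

49.5

Weight each group's respondent value by its population share:
  mobile, 0–5 yr: (875/2,500) × 35 = 12.25
  mobile, 6+ yr: (350/2,500) × 51 = 7.14
  web, 0–5 yr: (1,125/2,500) × 58 = 26.1
  web, 6+ yr: (150/2,500) × 67 = 4.02
Post-stratified estimate = 49.51 → 49.5.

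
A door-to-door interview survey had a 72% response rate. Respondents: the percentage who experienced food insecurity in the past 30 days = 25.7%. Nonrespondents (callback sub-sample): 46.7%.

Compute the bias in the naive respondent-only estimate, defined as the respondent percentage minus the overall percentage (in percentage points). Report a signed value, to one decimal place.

Nonresponse fraction = 1 − 0.72 = 0.28.
Bias = (nonresponse fraction) × (respondent percentage − nonrespondent percentage)
     = 0.28 × (25.7 − 46.7) = 0.28 × -21 = -5.88.

-5.9 percentage points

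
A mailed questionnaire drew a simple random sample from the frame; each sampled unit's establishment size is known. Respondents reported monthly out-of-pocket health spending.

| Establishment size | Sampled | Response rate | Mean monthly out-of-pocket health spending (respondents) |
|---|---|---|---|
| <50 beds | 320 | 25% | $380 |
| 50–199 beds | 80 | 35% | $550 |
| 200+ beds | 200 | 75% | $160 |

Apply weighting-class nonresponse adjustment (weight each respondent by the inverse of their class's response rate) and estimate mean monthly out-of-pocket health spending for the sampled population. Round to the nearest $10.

Each respondent's weight = sampled/responded in their class; summing within a class gives n_sampled, so:
  <50 beds: 320 × 380 = 121,600
  50–199 beds: 80 × 550 = 44,000
  200+ beds: 200 × 160 = 32,000
Adjusted estimate = 197,600 / 600 = 329.333 → $330.

$330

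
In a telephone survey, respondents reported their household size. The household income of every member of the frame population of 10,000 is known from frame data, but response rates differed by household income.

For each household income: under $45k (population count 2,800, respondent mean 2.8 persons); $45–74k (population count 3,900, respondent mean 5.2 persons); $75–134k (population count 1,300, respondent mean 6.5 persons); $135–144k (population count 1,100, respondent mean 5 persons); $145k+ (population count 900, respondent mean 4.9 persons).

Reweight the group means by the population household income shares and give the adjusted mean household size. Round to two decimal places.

4.65

Reweight to the known household income distribution:
  under $45k: (2,800/10,000) × 2.8 = 0.784
  $45–74k: (3,900/10,000) × 5.2 = 2.028
  $75–134k: (1,300/10,000) × 6.5 = 0.845
  $135–144k: (1,100/10,000) × 5 = 0.55
  $145k+: (900/10,000) × 4.9 = 0.441
Post-stratified estimate = 4.648 → 4.65.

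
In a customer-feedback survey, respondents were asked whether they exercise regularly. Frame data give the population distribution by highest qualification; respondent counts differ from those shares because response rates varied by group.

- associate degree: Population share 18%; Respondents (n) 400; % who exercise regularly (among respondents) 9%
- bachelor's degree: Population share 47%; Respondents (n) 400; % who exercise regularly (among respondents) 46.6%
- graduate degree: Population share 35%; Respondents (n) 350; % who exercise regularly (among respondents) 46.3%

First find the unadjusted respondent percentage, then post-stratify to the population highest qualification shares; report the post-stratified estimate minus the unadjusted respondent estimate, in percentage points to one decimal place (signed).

Naive respondent-only estimate (weights = respondent counts):
  (400/1150)×9 + (400/1150)×46.6 + (350/1150)×46.3 = 33.4304%
Post-stratified estimate weights by population shares:
  0.18×9 + 0.47×46.6 + 0.35×46.3 = 39.727%
Difference = 39.727 − 33.4304 = 6.2966 pp.

+6.3 percentage points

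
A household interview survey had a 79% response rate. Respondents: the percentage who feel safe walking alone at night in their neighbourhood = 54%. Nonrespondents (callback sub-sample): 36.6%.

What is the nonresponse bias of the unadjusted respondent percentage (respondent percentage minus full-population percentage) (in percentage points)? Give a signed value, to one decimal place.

Nonresponse fraction = 1 − 0.79 = 0.21.
Bias = (nonresponse fraction) × (respondent percentage − nonrespondent percentage)
     = 0.21 × (54 − 36.6) = 0.21 × 17.4 = 3.654.

+3.7 percentage points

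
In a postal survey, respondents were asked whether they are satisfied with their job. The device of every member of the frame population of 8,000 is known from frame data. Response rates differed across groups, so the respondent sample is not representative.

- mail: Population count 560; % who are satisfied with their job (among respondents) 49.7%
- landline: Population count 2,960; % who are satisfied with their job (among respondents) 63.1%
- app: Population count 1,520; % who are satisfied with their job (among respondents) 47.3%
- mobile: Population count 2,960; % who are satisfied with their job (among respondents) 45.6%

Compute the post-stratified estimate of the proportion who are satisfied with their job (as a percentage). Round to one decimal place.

Weight each group's respondent value by its population share:
  mail: (560/8,000) × 49.7 = 3.479
  landline: (2,960/8,000) × 63.1 = 23.347
  app: (1,520/8,000) × 47.3 = 8.987
  mobile: (2,960/8,000) × 45.6 = 16.872
Post-stratified estimate = 52.685 → 52.7%.

52.7%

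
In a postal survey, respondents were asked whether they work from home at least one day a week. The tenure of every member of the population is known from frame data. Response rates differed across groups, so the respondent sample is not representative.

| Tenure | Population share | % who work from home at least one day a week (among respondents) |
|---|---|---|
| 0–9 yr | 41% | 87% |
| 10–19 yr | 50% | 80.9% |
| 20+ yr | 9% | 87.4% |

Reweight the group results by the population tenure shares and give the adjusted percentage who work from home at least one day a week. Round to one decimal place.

84.0%

Reweight to the known tenure distribution:
  0–9 yr: 0.41 × 87 = 35.67
  10–19 yr: 0.5 × 80.9 = 40.45
  20+ yr: 0.09 × 87.4 = 7.866
Post-stratified estimate = 83.986 → 84.0%.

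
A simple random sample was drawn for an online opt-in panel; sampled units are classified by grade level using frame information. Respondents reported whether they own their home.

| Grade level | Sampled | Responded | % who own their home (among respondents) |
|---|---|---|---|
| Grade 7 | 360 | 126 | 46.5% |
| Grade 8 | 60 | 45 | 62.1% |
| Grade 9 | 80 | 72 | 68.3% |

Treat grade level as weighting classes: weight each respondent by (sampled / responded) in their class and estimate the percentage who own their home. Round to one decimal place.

51.9%

Response rates by class: Grade 7 126/360 = 35%, Grade 8 45/60 = 75%, Grade 9 72/80 = 90%.
Each respondent's weight = sampled/responded in their class; summing within a class gives n_sampled, so:
  Grade 7: 360 × 46.5 = 16,740
  Grade 8: 60 × 62.1 = 3726
  Grade 9: 80 × 68.3 = 5464
Adjusted estimate = 25,930 / 500 = 51.86 → 51.9%.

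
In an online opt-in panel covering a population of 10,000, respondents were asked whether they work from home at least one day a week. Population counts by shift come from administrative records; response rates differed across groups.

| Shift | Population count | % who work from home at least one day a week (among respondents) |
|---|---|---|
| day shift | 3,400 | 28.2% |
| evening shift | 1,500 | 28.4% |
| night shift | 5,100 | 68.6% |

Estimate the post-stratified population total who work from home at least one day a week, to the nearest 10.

4,880

Apply each group's respondent rate to its population count:
  day shift: 3,400 × 28.2% = 958.8
  evening shift: 1,500 × 28.4% = 426
  night shift: 5,100 × 68.6% = 3498.6
Estimated total = 4883.4 → 4,880.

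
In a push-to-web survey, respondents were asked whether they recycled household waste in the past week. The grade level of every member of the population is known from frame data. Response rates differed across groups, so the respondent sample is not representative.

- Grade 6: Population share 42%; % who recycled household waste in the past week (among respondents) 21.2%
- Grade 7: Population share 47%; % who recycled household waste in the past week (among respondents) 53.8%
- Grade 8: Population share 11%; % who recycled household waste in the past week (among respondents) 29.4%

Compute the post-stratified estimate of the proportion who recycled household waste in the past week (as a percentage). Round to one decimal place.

37.4%

Post-stratification weights by population share, not respondent share:
  Grade 6: 0.42 × 21.2 = 8.904
  Grade 7: 0.47 × 53.8 = 25.286
  Grade 8: 0.11 × 29.4 = 3.234
Post-stratified estimate = 37.424 → 37.4%.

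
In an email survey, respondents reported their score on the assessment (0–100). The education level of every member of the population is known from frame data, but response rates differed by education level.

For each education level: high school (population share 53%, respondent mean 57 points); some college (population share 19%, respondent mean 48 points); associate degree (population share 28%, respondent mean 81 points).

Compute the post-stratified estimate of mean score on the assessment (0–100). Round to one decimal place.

62.0

Each cell contributes population-share × respondent value:
  high school: 0.53 × 57 = 30.21
  some college: 0.19 × 48 = 9.12
  associate degree: 0.28 × 81 = 22.68
Post-stratified estimate = 62.01 → 62.0.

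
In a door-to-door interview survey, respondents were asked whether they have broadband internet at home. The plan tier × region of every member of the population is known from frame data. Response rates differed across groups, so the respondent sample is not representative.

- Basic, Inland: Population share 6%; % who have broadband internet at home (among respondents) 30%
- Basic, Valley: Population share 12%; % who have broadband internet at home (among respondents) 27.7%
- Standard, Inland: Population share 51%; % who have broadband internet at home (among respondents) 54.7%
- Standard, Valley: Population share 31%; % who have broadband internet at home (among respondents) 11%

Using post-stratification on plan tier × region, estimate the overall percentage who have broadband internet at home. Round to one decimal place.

Weight each group's respondent value by its population share:
  Basic, Inland: 0.06 × 30 = 1.8
  Basic, Valley: 0.12 × 27.7 = 3.324
  Standard, Inland: 0.51 × 54.7 = 27.897
  Standard, Valley: 0.31 × 11 = 3.41
Post-stratified estimate = 36.431 → 36.4%.

36.4%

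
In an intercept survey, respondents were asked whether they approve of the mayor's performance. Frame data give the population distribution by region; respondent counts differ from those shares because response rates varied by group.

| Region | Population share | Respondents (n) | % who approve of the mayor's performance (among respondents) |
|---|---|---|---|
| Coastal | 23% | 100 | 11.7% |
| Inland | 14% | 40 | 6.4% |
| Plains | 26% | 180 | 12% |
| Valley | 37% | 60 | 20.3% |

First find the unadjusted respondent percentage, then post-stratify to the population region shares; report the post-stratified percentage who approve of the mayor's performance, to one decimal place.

Unadjusted (pooled respondent) estimate weights by respondent counts:
  (100/380)×11.7 + (40/380)×6.4 + (180/380)×12 + (60/380)×20.3 = 12.6421%
Post-stratifying to population shares instead:
  0.23×11.7 + 0.14×6.4 + 0.26×12 + 0.37×20.3 = 14.218%

14.2%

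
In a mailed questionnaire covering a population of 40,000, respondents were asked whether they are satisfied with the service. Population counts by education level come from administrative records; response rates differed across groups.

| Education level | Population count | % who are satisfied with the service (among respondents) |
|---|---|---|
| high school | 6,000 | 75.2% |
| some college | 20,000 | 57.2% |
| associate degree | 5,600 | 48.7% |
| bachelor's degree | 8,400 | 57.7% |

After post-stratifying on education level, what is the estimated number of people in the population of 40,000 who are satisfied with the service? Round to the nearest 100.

Estimated count per cell = population count × respondent percentage:
  high school: 6,000 × 75.2% = 4512
  some college: 20,000 × 57.2% = 11,440
  associate degree: 5,600 × 48.7% = 2727.2
  bachelor's degree: 8,400 × 57.7% = 4846.8
Estimated total = 23,526 → 23,500.

23,500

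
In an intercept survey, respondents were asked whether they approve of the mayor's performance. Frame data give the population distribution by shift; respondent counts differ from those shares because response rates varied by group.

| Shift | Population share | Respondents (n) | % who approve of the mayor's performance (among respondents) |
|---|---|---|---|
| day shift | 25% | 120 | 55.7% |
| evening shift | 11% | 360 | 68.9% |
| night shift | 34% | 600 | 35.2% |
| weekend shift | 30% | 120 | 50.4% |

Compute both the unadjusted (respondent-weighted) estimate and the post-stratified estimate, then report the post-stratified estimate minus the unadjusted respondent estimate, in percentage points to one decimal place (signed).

Without adjustment, the pooled respondent share is:
  (120/1200)×55.7 + (360/1200)×68.9 + (600/1200)×35.2 + (120/1200)×50.4 = 48.88%
Post-stratified estimate weights by population shares:
  0.25×55.7 + 0.11×68.9 + 0.34×35.2 + 0.3×50.4 = 48.592%
Difference = 48.592 − 48.88 = -0.288 pp.

-0.3 percentage points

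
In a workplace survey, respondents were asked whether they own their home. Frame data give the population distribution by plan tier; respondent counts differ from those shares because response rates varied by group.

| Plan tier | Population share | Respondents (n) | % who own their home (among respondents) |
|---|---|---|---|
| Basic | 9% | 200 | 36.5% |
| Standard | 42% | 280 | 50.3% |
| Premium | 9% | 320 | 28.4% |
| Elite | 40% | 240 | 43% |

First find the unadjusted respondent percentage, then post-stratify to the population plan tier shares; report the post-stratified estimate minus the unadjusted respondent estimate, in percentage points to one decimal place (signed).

Without adjustment, the pooled respondent share is:
  (200/1040)×36.5 + (280/1040)×50.3 + (320/1040)×28.4 + (240/1040)×43 = 39.2231%
Post-stratified estimate weights by population shares:
  0.09×36.5 + 0.42×50.3 + 0.09×28.4 + 0.4×43 = 44.167%
Difference = 44.167 − 39.2231 = 4.9439 pp.

+4.9 percentage points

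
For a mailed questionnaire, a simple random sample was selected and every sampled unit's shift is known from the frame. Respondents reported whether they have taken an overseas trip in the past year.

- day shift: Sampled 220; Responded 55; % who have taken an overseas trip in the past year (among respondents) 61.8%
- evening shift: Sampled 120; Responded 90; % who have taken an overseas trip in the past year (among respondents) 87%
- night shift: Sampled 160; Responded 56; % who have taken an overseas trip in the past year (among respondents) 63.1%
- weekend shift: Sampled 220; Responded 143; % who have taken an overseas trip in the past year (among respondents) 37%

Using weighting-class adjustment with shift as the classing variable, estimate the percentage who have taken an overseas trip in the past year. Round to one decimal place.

58.7%

Response rates by class: day shift 55/220 = 25%, evening shift 90/120 = 75%, night shift 56/160 = 35%, weekend shift 143/220 = 65%.
With weight = n_sampled/n_responded per class, the weighted class total is n_sampled:
  day shift: 220 × 61.8 = 13,596
  evening shift: 120 × 87 = 10,440
  night shift: 160 × 63.1 = 10,096
  weekend shift: 220 × 37 = 8140
Adjusted estimate = 42,272 / 720 = 58.7111 → 58.7%.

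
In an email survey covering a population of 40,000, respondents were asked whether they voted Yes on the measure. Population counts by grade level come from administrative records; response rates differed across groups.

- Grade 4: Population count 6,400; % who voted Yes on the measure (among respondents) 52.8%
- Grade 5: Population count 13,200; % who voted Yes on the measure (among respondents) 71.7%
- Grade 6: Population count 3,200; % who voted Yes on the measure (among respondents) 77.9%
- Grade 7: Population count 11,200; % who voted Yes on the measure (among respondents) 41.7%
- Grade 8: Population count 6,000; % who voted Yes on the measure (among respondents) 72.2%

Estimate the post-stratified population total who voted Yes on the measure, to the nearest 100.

24,300

Apply each group's respondent rate to its population count:
  Grade 4: 6,400 × 52.8% = 3379.2
  Grade 5: 13,200 × 71.7% = 9464.4
  Grade 6: 3,200 × 77.9% = 2492.8
  Grade 7: 11,200 × 41.7% = 4670.4
  Grade 8: 6,000 × 72.2% = 4332
Estimated total = 24338.8 → 24,300.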